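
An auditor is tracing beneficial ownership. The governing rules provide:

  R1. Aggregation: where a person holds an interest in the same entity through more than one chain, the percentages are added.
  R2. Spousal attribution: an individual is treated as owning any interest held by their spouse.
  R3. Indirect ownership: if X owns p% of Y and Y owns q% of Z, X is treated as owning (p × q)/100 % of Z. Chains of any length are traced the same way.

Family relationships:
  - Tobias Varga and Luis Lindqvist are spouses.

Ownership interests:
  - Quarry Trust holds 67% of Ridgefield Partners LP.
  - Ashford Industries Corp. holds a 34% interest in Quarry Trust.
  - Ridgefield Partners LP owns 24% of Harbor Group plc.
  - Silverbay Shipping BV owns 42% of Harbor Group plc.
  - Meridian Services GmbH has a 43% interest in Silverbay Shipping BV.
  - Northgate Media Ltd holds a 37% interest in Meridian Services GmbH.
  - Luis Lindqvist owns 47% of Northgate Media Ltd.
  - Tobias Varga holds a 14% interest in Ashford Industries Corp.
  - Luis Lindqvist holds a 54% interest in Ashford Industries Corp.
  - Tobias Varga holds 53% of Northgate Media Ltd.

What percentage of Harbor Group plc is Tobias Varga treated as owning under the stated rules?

By spousal attribution (R2), Tobias Varga is treated as also owning Luis Lindqvist's interest in Ashford Industries Corp, giving 14% + 54% = 68%.
By spousal attribution (R2), Tobias Varga is treated as also owning Luis Lindqvist's interest in Northgate Media Ltd, giving 53% + 47% = 100%.
Chain via Ashford Industries Corp. → Quarry Trust → Ridgefield Partners LP (R3): 68% × 34% × 67% × 24% = 3.717696% of Harbor Group plc.
Chain via Northgate Media Ltd → Meridian Services GmbH → Silverbay Shipping BV (R3): 100% × 37% × 43% × 42% = 6.6822% of Harbor Group plc.
Aggregating (R1): 3.717696% + 6.6822% = 10.399896%.

10.399896%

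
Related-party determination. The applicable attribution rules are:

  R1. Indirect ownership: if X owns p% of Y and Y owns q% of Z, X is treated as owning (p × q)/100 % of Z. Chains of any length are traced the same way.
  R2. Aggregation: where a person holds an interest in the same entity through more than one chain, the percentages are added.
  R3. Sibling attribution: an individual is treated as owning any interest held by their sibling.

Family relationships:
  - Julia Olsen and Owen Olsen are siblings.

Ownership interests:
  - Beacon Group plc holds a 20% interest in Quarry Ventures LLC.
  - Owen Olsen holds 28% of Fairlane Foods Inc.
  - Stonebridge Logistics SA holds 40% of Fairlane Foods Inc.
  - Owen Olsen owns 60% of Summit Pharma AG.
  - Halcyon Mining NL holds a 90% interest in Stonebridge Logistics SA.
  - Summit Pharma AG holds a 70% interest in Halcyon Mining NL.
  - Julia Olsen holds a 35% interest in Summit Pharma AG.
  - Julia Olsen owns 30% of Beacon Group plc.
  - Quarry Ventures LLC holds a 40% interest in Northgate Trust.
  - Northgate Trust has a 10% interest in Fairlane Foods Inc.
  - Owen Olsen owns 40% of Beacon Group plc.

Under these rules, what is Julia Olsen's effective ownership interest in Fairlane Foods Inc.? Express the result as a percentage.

By sibling attribution (R3), Julia Olsen is treated as also owning Owen Olsen's interest in Beacon Group plc, giving 30% + 40% = 70%.
By sibling attribution (R3), Julia Olsen is treated as also owning Owen Olsen's interest in Summit Pharma AG, giving 35% + 60% = 95%.
By sibling attribution (R3), Julia Olsen is treated as owning Owen Olsen's 28% interest in Fairlane Foods Inc.
Chain via Beacon Group plc → Quarry Ventures LLC → Northgate Trust (R1): 70% × 20% × 40% × 10% = 0.56% of Fairlane Foods Inc.
Chain via Summit Pharma AG → Halcyon Mining NL → Stonebridge Logistics SA (R1): 95% × 70% × 90% × 40% = 23.94% of Fairlane Foods Inc.
Direct interest in Fairlane Foods Inc: 28%.
Aggregating (R2): 0.56% + 23.94% + 28% = 52.5%.

52.5%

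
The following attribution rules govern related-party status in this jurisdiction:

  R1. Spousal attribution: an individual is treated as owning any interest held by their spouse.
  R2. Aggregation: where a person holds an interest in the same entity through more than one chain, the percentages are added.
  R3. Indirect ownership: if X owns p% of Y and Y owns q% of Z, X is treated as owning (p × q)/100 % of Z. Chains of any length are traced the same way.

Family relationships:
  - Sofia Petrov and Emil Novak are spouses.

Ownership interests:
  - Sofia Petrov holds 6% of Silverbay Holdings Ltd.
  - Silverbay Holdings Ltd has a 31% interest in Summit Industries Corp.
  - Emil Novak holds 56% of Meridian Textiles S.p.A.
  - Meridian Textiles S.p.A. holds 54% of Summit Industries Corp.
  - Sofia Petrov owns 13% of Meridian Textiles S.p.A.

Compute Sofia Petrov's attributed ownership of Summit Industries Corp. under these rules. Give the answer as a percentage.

39.12%

By spousal attribution (R1), Sofia Petrov is treated as also owning Emil Novak's interest in Meridian Textiles S.p.A, giving 13% + 56% = 69%.
Chain via Meridian Textiles S.p.A. (R3): 69% × 54% = 37.26% of Summit Industries Corp.
Chain via Silverbay Holdings Ltd (R3): 6% × 31% = 1.86% of Summit Industries Corp.
Aggregating (R2): 37.26% + 1.86% = 39.12%.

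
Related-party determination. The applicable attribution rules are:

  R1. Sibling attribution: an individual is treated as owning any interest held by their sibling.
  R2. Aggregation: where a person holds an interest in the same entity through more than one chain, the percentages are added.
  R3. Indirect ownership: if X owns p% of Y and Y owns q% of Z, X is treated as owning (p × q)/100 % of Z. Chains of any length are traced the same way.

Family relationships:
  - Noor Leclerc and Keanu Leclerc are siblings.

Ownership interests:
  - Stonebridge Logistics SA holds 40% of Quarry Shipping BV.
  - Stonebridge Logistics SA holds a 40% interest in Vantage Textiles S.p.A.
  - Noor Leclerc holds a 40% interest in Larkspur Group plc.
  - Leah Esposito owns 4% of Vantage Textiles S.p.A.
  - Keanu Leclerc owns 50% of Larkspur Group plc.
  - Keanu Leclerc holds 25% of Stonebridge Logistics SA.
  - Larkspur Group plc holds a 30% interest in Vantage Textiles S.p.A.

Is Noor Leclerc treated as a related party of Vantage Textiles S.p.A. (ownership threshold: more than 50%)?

No

By sibling attribution (R1), Noor Leclerc is treated as also owning Keanu Leclerc's interest in Larkspur Group plc, giving 40% + 50% = 90%.
By sibling attribution (R1), Noor Leclerc is treated as owning Keanu Leclerc's 25% interest in Stonebridge Logistics SA.
Chain via Larkspur Group plc (R3): 90% × 30% = 27% of Vantage Textiles S.p.A.
Chain via Stonebridge Logistics SA (R3): 25% × 40% = 10% of Vantage Textiles S.p.A.
Aggregating (R2): 27% + 10% = 37%.
37% does not exceed the 50% threshold, so Noor is not a related party to Vantage Textiles S.p.A.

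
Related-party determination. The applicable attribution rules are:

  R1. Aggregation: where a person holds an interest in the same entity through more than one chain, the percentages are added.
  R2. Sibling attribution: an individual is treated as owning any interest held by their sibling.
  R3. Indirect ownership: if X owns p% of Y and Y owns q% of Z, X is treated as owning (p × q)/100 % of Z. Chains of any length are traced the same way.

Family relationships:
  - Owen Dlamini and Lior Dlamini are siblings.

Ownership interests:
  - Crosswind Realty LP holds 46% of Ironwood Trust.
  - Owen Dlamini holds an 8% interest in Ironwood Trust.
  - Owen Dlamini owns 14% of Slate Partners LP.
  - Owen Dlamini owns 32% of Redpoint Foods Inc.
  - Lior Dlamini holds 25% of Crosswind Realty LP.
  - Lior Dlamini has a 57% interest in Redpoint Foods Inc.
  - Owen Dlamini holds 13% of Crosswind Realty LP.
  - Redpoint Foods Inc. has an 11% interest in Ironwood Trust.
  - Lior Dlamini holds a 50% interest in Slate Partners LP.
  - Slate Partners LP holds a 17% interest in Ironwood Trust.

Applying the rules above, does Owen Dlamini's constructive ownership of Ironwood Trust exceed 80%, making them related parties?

By sibling attribution (R2), Owen Dlamini is treated as also owning Lior Dlamini's interest in Slate Partners LP, giving 14% + 50% = 64%.
By sibling attribution (R2), Owen Dlamini is treated as also owning Lior Dlamini's interest in Crosswind Realty LP, giving 13% + 25% = 38%.
By sibling attribution (R2), Owen Dlamini is treated as also owning Lior Dlamini's interest in Redpoint Foods Inc, giving 32% + 57% = 89%.
Chain via Slate Partners LP (R3): 64% × 17% = 10.88% of Ironwood Trust.
Chain via Crosswind Realty LP (R3): 38% × 46% = 17.48% of Ironwood Trust.
Chain via Redpoint Foods Inc. (R3): 89% × 11% = 9.79% of Ironwood Trust.
Direct interest in Ironwood Trust: 8%.
Aggregating (R1): 10.88% + 17.48% + 9.79% + 8% = 46.15%.
46.15% does not exceed the 80% threshold, so Owen is not a related party to Ironwood Trust.

No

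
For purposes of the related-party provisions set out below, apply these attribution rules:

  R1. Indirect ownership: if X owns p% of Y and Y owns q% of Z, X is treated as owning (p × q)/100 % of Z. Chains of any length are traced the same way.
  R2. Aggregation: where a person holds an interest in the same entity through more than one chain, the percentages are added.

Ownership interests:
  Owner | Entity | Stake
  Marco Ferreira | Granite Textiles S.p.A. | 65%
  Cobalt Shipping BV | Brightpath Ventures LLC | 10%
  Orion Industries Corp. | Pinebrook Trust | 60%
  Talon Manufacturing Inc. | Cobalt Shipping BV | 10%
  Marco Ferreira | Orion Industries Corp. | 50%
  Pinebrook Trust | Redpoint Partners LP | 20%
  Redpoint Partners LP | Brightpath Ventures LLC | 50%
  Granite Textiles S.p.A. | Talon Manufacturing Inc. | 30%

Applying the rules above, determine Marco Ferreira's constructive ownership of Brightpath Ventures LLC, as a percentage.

3.195%

Chain via Orion Industries Corp. → Pinebrook Trust → Redpoint Partners LP (R1): 50% × 60% × 20% × 50% = 3% of Brightpath Ventures LLC.
Chain via Granite Textiles S.p.A. → Talon Manufacturing Inc. → Cobalt Shipping BV (R1): 65% × 30% × 10% × 10% = 0.195% of Brightpath Ventures LLC.
Aggregating (R2): 3% + 0.195% = 3.195%.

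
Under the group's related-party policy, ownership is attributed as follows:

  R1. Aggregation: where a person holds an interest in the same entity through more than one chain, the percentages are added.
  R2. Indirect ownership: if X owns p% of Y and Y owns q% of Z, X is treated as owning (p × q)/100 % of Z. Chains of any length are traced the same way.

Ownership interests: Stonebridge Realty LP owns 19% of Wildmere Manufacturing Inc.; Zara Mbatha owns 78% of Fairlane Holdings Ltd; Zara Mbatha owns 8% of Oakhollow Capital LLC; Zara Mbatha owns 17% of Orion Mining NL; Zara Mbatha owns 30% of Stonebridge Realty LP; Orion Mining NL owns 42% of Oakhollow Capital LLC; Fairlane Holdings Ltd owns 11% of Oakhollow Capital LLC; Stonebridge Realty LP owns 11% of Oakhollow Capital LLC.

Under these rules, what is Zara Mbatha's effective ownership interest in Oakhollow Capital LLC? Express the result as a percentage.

27.02%

Chain via Fairlane Holdings Ltd (R2): 78% × 11% = 8.58% of Oakhollow Capital LLC.
Chain via Orion Mining NL (R2): 17% × 42% = 7.14% of Oakhollow Capital LLC.
Chain via Stonebridge Realty LP (R2): 30% × 11% = 3.3% of Oakhollow Capital LLC.
Direct interest in Oakhollow Capital LLC: 8%.
Aggregating (R1): 8.58% + 7.14% + 3.3% + 8% = 27.02%.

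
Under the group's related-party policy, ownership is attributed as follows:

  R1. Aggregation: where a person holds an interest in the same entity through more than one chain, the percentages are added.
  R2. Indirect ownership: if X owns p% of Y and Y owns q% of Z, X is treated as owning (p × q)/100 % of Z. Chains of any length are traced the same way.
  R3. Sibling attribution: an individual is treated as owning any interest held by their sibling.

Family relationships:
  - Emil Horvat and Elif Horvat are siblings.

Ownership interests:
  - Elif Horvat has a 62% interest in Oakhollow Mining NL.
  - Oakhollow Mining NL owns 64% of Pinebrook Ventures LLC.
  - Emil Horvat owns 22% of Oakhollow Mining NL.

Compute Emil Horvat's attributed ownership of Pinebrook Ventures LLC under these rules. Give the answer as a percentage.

53.76%

By sibling attribution (R3), Emil Horvat is treated as also owning Elif Horvat's interest in Oakhollow Mining NL, giving 22% + 62% = 84%.
Chain via Oakhollow Mining NL (R2): 84% × 64% = 53.76% of Pinebrook Ventures LLC.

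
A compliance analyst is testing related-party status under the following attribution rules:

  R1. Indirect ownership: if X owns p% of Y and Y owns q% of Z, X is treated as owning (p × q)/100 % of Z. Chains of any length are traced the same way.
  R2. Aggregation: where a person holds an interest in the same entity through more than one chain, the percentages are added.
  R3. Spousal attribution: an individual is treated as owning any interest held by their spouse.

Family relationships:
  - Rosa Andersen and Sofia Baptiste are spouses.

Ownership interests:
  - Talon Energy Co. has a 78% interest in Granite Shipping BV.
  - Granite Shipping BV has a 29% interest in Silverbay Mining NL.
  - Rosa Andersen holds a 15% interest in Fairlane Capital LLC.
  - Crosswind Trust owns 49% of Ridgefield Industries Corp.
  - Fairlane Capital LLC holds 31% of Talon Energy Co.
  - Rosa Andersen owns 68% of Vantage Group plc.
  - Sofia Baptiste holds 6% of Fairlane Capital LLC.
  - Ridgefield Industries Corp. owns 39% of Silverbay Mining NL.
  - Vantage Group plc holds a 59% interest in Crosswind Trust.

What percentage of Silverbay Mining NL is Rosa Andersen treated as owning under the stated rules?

9.139494%

By spousal attribution (R3), Rosa Andersen is treated as also owning Sofia Baptiste's interest in Fairlane Capital LLC, giving 15% + 6% = 21%.
Chain via Fairlane Capital LLC → Talon Energy Co. → Granite Shipping BV (R1): 21% × 31% × 78% × 29% = 1.472562% of Silverbay Mining NL.
Chain via Vantage Group plc → Crosswind Trust → Ridgefield Industries Corp. (R1): 68% × 59% × 49% × 39% = 7.666932% of Silverbay Mining NL.
Aggregating (R2): 1.472562% + 7.666932% = 9.139494%.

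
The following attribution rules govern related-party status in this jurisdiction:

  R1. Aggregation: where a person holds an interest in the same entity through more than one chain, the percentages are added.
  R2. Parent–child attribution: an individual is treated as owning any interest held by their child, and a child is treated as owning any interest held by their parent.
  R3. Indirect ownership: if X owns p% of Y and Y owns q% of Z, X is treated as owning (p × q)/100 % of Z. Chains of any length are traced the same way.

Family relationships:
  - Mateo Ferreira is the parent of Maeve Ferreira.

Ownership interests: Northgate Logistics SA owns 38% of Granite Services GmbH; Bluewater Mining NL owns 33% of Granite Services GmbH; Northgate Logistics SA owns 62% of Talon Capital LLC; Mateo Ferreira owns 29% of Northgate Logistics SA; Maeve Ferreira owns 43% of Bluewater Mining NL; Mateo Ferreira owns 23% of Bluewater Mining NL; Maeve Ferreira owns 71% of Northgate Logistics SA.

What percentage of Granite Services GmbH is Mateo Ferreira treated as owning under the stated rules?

By parent–child attribution (R2), Mateo Ferreira is treated as also owning Maeve Ferreira's interest in Northgate Logistics SA, giving 29% + 71% = 100%.
By parent–child attribution (R2), Mateo Ferreira is treated as also owning Maeve Ferreira's interest in Bluewater Mining NL, giving 23% + 43% = 66%.
Chain via Northgate Logistics SA (R3): 100% × 38% = 38% of Granite Services GmbH.
Chain via Bluewater Mining NL (R3): 66% × 33% = 21.78% of Granite Services GmbH.
Aggregating (R1): 38% + 21.78% = 59.78%.

59.78%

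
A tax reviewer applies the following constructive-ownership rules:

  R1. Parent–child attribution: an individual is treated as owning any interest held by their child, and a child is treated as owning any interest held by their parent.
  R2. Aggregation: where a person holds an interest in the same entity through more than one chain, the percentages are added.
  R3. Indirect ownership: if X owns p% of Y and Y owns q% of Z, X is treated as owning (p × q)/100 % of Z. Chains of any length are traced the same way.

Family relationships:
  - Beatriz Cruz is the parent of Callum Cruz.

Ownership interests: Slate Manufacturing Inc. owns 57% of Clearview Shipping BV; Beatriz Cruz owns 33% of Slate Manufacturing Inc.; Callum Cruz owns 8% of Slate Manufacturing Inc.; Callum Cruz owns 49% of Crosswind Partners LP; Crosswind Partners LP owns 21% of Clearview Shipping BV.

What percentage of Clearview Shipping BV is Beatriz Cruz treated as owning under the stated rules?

33.66%

By parent–child attribution (R1), Beatriz Cruz is treated as also owning Callum Cruz's interest in Slate Manufacturing Inc, giving 33% + 8% = 41%.
By parent–child attribution (R1), Beatriz Cruz is treated as owning Callum Cruz's 49% interest in Crosswind Partners LP.
Chain via Slate Manufacturing Inc. (R3): 41% × 57% = 23.37% of Clearview Shipping BV.
Chain via Crosswind Partners LP (R3): 49% × 21% = 10.29% of Clearview Shipping BV.
Aggregating (R2): 23.37% + 10.29% = 33.66%.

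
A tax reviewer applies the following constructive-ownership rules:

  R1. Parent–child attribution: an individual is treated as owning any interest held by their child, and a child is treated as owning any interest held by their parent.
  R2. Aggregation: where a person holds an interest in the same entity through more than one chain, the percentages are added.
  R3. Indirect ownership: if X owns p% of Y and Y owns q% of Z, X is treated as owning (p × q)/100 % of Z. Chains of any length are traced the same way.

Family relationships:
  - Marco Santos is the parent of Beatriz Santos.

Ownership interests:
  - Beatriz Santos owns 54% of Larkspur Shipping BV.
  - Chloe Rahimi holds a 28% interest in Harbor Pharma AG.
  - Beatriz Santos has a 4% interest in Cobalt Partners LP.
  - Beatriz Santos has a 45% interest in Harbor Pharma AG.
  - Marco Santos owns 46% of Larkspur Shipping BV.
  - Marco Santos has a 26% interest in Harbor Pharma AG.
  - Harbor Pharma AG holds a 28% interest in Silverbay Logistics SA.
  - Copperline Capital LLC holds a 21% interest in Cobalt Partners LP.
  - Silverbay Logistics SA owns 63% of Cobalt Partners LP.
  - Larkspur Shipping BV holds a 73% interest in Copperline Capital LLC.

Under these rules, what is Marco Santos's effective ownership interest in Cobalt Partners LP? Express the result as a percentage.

31.8544%

By parent–child attribution (R1), Marco Santos is treated as also owning Beatriz Santos's interest in Harbor Pharma AG, giving 26% + 45% = 71%.
By parent–child attribution (R1), Marco Santos is treated as also owning Beatriz Santos's interest in Larkspur Shipping BV, giving 46% + 54% = 100%.
By parent–child attribution (R1), Marco Santos is treated as owning Beatriz Santos's 4% interest in Cobalt Partners LP.
Chain via Harbor Pharma AG → Silverbay Logistics SA (R3): 71% × 28% × 63% = 12.5244% of Cobalt Partners LP.
Chain via Larkspur Shipping BV → Copperline Capital LLC (R3): 100% × 73% × 21% = 15.33% of Cobalt Partners LP.
Direct interest in Cobalt Partners LP: 4%.
Aggregating (R2): 12.5244% + 15.33% + 4% = 31.8544%.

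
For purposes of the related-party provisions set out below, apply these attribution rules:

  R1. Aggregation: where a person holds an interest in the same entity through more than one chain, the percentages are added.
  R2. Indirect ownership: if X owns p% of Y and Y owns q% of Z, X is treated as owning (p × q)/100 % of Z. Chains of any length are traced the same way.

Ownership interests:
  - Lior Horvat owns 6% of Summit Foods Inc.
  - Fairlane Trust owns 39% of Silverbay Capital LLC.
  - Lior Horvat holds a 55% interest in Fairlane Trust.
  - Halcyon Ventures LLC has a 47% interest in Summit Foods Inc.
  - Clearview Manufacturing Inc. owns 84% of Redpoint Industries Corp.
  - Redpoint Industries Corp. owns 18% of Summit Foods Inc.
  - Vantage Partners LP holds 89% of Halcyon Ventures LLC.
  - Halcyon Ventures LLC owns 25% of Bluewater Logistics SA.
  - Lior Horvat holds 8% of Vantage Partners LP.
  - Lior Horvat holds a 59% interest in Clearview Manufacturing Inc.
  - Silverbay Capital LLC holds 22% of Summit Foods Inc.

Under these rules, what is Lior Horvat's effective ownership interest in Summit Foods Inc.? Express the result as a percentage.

22.9862%

Chain via Clearview Manufacturing Inc. → Redpoint Industries Corp. (R2): 59% × 84% × 18% = 8.9208% of Summit Foods Inc.
Chain via Vantage Partners LP → Halcyon Ventures LLC (R2): 8% × 89% × 47% = 3.3464% of Summit Foods Inc.
Chain via Fairlane Trust → Silverbay Capital LLC (R2): 55% × 39% × 22% = 4.719% of Summit Foods Inc.
Direct interest in Summit Foods Inc: 6%.
Aggregating (R1): 8.9208% + 3.3464% + 4.719% + 6% = 22.9862%.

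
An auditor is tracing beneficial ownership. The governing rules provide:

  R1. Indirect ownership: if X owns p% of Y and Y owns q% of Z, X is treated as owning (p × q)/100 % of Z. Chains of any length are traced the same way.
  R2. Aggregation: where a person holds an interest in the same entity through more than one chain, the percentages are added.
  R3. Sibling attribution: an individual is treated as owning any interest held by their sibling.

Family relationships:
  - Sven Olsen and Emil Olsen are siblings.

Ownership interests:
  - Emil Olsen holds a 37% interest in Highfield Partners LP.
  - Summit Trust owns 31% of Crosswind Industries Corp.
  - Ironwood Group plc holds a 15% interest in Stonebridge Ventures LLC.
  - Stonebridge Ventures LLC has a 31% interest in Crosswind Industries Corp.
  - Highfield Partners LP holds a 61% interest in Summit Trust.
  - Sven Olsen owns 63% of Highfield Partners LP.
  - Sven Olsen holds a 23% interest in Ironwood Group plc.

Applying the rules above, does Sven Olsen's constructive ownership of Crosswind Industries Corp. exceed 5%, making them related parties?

By sibling attribution (R3), Sven Olsen is treated as also owning Emil Olsen's interest in Highfield Partners LP, giving 63% + 37% = 100%.
Chain via Highfield Partners LP → Summit Trust (R1): 100% × 61% × 31% = 18.91% of Crosswind Industries Corp.
Chain via Ironwood Group plc → Stonebridge Ventures LLC (R1): 23% × 15% × 31% = 1.0695% of Crosswind Industries Corp.
Aggregating (R2): 18.91% + 1.0695% = 19.9795%.
19.9795% exceeds the 5% threshold, so Sven is a related party to Crosswind Industries Corp.

Yes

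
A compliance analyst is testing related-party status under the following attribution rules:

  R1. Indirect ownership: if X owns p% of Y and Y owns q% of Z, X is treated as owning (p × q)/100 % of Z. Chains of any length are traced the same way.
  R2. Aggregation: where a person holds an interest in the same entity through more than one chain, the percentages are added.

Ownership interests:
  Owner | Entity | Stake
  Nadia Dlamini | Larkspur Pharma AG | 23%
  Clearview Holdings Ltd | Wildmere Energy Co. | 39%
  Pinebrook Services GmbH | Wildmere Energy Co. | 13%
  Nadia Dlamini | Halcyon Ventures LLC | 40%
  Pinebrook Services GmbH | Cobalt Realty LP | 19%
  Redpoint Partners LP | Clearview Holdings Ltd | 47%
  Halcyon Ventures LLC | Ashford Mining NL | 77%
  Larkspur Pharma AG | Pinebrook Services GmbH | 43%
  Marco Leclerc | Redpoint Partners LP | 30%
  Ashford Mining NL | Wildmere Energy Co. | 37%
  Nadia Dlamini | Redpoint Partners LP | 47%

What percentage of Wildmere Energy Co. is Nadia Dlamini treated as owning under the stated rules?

Chain via Larkspur Pharma AG → Pinebrook Services GmbH (R1): 23% × 43% × 13% = 1.2857% of Wildmere Energy Co.
Chain via Halcyon Ventures LLC → Ashford Mining NL (R1): 40% × 77% × 37% = 11.396% of Wildmere Energy Co.
Chain via Redpoint Partners LP → Clearview Holdings Ltd (R1): 47% × 47% × 39% = 8.6151% of Wildmere Energy Co.
Aggregating (R2): 1.2857% + 11.396% + 8.6151% = 21.2968%.

21.2968%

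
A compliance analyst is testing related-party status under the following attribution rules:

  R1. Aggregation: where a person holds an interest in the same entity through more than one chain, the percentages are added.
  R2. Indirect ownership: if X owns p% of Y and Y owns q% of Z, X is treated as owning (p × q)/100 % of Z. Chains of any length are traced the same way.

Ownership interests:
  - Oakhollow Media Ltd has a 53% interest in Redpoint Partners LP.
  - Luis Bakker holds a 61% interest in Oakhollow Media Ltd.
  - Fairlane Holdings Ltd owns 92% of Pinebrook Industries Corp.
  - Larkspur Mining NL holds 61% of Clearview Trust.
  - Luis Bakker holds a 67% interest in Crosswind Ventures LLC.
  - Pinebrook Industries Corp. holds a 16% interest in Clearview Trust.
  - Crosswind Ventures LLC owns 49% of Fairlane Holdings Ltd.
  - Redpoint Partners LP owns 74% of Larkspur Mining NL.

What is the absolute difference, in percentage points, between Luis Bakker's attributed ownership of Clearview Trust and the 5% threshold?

14.426338

Chain via Crosswind Ventures LLC → Fairlane Holdings Ltd → Pinebrook Industries Corp. (R2): 67% × 49% × 92% × 16% = 4.832576% of Clearview Trust.
Chain via Oakhollow Media Ltd → Redpoint Partners LP → Larkspur Mining NL (R2): 61% × 53% × 74% × 61% = 14.593762% of Clearview Trust.
Aggregating (R1): 4.832576% + 14.593762% = 19.426338%.
19.426338% exceeds the 5% threshold by 14.426338 percentage points.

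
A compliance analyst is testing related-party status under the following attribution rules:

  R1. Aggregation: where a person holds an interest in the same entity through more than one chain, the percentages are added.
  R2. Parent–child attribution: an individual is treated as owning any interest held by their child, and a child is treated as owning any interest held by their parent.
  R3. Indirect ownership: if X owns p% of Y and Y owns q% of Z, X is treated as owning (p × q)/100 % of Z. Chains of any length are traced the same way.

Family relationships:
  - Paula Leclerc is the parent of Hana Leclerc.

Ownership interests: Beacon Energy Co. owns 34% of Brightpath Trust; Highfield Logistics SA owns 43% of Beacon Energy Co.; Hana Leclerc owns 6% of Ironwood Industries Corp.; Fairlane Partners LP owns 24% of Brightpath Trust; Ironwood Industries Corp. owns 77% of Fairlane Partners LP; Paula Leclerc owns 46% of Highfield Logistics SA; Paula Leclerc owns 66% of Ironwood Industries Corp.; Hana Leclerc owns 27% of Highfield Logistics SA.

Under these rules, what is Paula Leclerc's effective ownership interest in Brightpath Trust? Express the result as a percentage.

By parent–child attribution (R2), Paula Leclerc is treated as also owning Hana Leclerc's interest in Highfield Logistics SA, giving 46% + 27% = 73%.
By parent–child attribution (R2), Paula Leclerc is treated as also owning Hana Leclerc's interest in Ironwood Industries Corp, giving 66% + 6% = 72%.
Chain via Highfield Logistics SA → Beacon Energy Co. (R3): 73% × 43% × 34% = 10.6726% of Brightpath Trust.
Chain via Ironwood Industries Corp. → Fairlane Partners LP (R3): 72% × 77% × 24% = 13.3056% of Brightpath Trust.
Aggregating (R1): 10.6726% + 13.3056% = 23.9782%.

23.9782%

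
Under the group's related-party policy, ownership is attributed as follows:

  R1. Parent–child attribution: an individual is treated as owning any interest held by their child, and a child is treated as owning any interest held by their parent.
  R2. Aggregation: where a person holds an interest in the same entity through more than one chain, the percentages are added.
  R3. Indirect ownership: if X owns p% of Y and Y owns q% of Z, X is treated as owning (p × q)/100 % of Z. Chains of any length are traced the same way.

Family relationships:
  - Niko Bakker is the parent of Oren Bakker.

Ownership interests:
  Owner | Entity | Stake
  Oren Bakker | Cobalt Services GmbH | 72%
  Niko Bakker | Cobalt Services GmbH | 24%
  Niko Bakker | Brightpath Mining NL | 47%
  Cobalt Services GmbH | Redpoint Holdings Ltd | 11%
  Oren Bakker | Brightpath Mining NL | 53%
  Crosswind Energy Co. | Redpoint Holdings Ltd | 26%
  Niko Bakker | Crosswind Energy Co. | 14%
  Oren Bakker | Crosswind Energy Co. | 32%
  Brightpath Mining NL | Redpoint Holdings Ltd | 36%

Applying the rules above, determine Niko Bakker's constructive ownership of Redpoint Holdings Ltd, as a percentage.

By parent–child attribution (R1), Niko Bakker is treated as also owning Oren Bakker's interest in Brightpath Mining NL, giving 47% + 53% = 100%.
By parent–child attribution (R1), Niko Bakker is treated as also owning Oren Bakker's interest in Crosswind Energy Co, giving 14% + 32% = 46%.
By parent–child attribution (R1), Niko Bakker is treated as also owning Oren Bakker's interest in Cobalt Services GmbH, giving 24% + 72% = 96%.
Chain via Brightpath Mining NL (R3): 100% × 36% = 36% of Redpoint Holdings Ltd.
Chain via Crosswind Energy Co. (R3): 46% × 26% = 11.96% of Redpoint Holdings Ltd.
Chain via Cobalt Services GmbH (R3): 96% × 11% = 10.56% of Redpoint Holdings Ltd.
Aggregating (R2): 36% + 11.96% + 10.56% = 58.52%.

58.52%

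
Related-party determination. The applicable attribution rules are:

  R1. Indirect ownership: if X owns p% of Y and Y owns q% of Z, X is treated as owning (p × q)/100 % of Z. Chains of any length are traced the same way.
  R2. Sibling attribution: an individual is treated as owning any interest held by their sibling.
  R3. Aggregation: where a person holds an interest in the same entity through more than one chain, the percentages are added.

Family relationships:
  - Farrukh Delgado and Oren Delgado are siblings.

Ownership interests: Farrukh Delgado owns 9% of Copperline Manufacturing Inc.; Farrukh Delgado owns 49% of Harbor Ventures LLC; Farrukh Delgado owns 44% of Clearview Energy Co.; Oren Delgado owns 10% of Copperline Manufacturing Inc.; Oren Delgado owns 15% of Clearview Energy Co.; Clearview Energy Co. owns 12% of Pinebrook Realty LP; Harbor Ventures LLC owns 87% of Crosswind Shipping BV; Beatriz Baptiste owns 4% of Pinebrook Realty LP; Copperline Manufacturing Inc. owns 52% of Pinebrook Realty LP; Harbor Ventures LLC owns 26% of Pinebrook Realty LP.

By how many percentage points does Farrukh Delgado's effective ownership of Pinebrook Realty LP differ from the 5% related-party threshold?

24.7

By sibling attribution (R2), Farrukh Delgado is treated as also owning Oren Delgado's interest in Copperline Manufacturing Inc, giving 9% + 10% = 19%.
By sibling attribution (R2), Farrukh Delgado is treated as also owning Oren Delgado's interest in Clearview Energy Co, giving 44% + 15% = 59%.
Chain via Copperline Manufacturing Inc. (R1): 19% × 52% = 9.88% of Pinebrook Realty LP.
Chain via Harbor Ventures LLC (R1): 49% × 26% = 12.74% of Pinebrook Realty LP.
Chain via Clearview Energy Co. (R1): 59% × 12% = 7.08% of Pinebrook Realty LP.
Aggregating (R3): 9.88% + 12.74% + 7.08% = 29.7%.
29.7% exceeds the 5% threshold by 24.7 percentage points.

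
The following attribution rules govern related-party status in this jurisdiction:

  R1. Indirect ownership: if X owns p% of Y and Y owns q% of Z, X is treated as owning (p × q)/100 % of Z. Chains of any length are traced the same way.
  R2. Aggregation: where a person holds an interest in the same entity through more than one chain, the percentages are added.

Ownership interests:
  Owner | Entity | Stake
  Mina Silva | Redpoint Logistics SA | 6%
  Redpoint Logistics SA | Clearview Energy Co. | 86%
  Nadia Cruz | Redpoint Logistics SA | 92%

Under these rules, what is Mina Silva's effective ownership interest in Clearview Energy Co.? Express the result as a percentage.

5.16%

Chain via Redpoint Logistics SA (R1): 6% × 86% = 5.16% of Clearview Energy Co.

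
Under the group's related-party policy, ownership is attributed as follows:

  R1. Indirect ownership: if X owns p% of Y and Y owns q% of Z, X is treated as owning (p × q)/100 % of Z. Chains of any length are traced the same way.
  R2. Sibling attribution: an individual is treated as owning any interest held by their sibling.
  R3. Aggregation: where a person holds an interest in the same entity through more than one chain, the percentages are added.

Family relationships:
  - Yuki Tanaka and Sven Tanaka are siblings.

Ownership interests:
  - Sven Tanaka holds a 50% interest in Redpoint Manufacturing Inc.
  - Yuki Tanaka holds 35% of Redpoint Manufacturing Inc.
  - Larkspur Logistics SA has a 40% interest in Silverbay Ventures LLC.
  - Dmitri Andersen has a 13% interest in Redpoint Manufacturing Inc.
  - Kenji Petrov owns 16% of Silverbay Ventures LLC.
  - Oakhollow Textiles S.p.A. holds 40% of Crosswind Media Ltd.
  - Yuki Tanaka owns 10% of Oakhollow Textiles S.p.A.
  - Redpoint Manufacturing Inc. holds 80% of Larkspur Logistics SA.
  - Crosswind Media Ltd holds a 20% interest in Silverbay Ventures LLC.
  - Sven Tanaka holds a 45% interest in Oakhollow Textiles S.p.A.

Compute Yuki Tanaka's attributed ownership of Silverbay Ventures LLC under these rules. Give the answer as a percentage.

31.6%

By sibling attribution (R2), Yuki Tanaka is treated as also owning Sven Tanaka's interest in Redpoint Manufacturing Inc, giving 35% + 50% = 85%.
By sibling attribution (R2), Yuki Tanaka is treated as also owning Sven Tanaka's interest in Oakhollow Textiles S.p.A, giving 10% + 45% = 55%.
Chain via Redpoint Manufacturing Inc. → Larkspur Logistics SA (R1): 85% × 80% × 40% = 27.2% of Silverbay Ventures LLC.
Chain via Oakhollow Textiles S.p.A. → Crosswind Media Ltd (R1): 55% × 40% × 20% = 4.4% of Silverbay Ventures LLC.
Aggregating (R3): 27.2% + 4.4% = 31.6%.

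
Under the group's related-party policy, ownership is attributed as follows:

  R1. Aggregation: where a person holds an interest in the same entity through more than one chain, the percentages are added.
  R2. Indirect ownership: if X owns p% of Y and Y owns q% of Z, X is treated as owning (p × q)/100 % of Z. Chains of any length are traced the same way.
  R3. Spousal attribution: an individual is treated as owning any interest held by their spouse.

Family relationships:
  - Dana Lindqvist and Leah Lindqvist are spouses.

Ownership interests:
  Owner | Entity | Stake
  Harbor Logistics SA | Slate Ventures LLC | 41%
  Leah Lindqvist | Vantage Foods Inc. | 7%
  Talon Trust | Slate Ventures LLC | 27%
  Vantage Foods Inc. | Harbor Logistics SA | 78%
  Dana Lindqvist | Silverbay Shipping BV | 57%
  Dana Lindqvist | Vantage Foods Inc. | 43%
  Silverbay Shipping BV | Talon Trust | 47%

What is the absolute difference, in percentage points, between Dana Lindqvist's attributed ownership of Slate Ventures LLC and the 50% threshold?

By spousal attribution (R3), Dana Lindqvist is treated as also owning Leah Lindqvist's interest in Vantage Foods Inc, giving 43% + 7% = 50%.
Chain via Silverbay Shipping BV → Talon Trust (R2): 57% × 47% × 27% = 7.2333% of Slate Ventures LLC.
Chain via Vantage Foods Inc. → Harbor Logistics SA (R2): 50% × 78% × 41% = 15.99% of Slate Ventures LLC.
Aggregating (R1): 7.2333% + 15.99% = 23.2233%.
23.2233% falls short of the 50% threshold by 26.7767 percentage points.

26.7767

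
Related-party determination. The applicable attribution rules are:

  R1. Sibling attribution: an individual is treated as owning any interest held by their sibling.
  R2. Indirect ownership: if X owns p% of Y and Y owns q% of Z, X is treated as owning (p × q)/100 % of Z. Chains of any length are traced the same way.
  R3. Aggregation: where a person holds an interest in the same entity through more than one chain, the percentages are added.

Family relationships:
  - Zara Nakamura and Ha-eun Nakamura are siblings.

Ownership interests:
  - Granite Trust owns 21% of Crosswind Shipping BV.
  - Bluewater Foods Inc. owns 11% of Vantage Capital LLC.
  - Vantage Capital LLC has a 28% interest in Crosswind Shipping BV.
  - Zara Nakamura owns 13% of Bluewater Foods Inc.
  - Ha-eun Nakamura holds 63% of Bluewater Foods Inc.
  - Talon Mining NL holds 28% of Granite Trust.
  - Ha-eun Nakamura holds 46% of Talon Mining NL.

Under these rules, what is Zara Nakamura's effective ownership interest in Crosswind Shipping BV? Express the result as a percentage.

5.0456%

By sibling attribution (R1), Zara Nakamura is treated as also owning Ha-eun Nakamura's interest in Bluewater Foods Inc, giving 13% + 63% = 76%.
By sibling attribution (R1), Zara Nakamura is treated as owning Ha-eun Nakamura's 46% interest in Talon Mining NL.
Chain via Bluewater Foods Inc. → Vantage Capital LLC (R2): 76% × 11% × 28% = 2.3408% of Crosswind Shipping BV.
Chain via Talon Mining NL → Granite Trust (R2): 46% × 28% × 21% = 2.7048% of Crosswind Shipping BV.
Aggregating (R3): 2.3408% + 2.7048% = 5.0456%.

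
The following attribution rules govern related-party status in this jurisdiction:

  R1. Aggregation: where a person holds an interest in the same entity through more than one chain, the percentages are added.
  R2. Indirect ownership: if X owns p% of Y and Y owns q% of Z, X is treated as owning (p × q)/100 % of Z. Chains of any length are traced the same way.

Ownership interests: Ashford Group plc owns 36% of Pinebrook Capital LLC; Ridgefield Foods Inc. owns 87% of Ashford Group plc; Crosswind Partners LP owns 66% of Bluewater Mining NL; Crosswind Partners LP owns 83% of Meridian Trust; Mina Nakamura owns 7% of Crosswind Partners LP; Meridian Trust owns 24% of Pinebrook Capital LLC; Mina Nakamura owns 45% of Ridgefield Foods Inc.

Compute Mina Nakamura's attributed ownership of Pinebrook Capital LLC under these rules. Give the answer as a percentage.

Chain via Ridgefield Foods Inc. → Ashford Group plc (R2): 45% × 87% × 36% = 14.094% of Pinebrook Capital LLC.
Chain via Crosswind Partners LP → Meridian Trust (R2): 7% × 83% × 24% = 1.3944% of Pinebrook Capital LLC.
Aggregating (R1): 14.094% + 1.3944% = 15.4884%.

15.4884%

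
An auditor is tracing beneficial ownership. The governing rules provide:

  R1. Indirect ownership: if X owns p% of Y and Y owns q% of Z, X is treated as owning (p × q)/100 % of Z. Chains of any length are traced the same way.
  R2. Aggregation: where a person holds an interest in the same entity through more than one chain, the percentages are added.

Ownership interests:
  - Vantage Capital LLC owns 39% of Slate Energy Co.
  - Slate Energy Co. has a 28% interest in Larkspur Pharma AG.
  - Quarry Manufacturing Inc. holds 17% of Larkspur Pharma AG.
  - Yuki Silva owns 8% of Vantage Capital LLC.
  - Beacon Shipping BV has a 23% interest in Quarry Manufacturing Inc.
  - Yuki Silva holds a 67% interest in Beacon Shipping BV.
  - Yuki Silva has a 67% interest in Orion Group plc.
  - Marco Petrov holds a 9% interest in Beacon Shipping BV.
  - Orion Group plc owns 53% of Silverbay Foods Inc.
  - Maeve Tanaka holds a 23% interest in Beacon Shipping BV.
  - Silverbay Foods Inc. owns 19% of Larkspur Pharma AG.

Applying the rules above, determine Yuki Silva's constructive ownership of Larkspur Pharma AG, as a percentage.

10.2402%

Chain via Vantage Capital LLC → Slate Energy Co. (R1): 8% × 39% × 28% = 0.8736% of Larkspur Pharma AG.
Chain via Beacon Shipping BV → Quarry Manufacturing Inc. (R1): 67% × 23% × 17% = 2.6197% of Larkspur Pharma AG.
Chain via Orion Group plc → Silverbay Foods Inc. (R1): 67% × 53% × 19% = 6.7469% of Larkspur Pharma AG.
Aggregating (R2): 0.8736% + 2.6197% + 6.7469% = 10.2402%.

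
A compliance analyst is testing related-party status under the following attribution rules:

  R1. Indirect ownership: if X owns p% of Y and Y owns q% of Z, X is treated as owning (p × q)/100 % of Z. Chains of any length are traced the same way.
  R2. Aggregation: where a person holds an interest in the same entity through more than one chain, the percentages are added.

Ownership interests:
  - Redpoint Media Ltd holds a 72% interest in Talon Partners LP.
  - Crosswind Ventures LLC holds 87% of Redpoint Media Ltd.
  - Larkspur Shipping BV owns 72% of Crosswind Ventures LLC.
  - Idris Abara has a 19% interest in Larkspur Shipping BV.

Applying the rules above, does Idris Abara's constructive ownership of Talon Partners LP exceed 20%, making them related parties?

Chain via Larkspur Shipping BV → Crosswind Ventures LLC → Redpoint Media Ltd (R1): 19% × 72% × 87% × 72% = 8.569152% of Talon Partners LP.
8.569152% does not exceed the 20% threshold, so Idris is not a related party to Talon Partners LP.

No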